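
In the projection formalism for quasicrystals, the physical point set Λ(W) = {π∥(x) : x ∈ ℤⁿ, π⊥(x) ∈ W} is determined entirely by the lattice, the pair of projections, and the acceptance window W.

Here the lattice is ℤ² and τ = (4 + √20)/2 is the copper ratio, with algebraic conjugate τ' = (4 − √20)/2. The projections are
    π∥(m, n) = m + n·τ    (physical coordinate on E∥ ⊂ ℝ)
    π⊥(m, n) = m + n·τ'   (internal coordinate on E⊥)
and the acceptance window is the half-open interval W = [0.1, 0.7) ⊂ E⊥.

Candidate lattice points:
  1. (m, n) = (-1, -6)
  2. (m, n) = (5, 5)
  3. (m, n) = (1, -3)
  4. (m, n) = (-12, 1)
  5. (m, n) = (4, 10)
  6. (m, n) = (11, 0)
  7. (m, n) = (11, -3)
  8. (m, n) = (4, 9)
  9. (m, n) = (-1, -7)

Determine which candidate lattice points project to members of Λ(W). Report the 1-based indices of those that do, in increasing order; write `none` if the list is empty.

1, 9

τ' = (4−√20)/2 ≈ -0.23607.
[1] lift (-1,-6): star map gives 0.41641; window check 0.1 ≤ 0.41641 < 0.7 is true → IN Λ
[2] lift (5,5): star map gives 3.81966; window check 0.1 ≤ 3.81966 < 0.7 is false → out
[3] lift (1,-3): star map gives 1.70820; window check 0.1 ≤ 1.70820 < 0.7 is false → out
[4] lift (-12,1): star map gives -12.23607; window check 0.1 ≤ -12.23607 < 0.7 is false → out
[5] lift (4,10): star map gives 1.63932; window check 0.1 ≤ 1.63932 < 0.7 is false → out
[6] lift (11,0): star map gives 11.00000; window check 0.1 ≤ 11.00000 < 0.7 is false → out
[7] lift (11,-3): star map gives 11.70820; window check 0.1 ≤ 11.70820 < 0.7 is false → out
[8] lift (4,9): star map gives 1.87539; window check 0.1 ≤ 1.87539 < 0.7 is false → out
[9] lift (-1,-7): star map gives 0.65248; window check 0.1 ≤ 0.65248 < 0.7 is true → IN Λ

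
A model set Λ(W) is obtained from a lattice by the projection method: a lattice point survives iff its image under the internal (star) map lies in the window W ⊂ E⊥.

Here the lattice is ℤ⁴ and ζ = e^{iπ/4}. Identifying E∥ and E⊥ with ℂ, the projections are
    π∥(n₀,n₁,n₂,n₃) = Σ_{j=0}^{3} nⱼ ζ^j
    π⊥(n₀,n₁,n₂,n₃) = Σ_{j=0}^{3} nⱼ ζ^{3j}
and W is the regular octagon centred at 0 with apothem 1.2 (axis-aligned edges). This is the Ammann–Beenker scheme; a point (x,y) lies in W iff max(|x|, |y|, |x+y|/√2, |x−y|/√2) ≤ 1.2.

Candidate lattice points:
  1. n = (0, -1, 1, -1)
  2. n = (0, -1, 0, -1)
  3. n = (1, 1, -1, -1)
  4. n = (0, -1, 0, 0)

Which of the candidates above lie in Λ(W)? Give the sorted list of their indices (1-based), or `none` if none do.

3, 4

π⊥(n) = n₀ + n₁ζ³ + n₂ζ⁶ + n₃ζ⁹ where ζ = e^{iπ/4}.
#1 (0, -1, 1, -1): internal (0.0000, -2.4142); octagon support 2.4142 vs apothem 1.2 → ∉ W
#2 (0, -1, 0, -1): internal (0.0000, -1.4142); octagon support 1.4142 vs apothem 1.2 → ∉ W
#3 (1, 1, -1, -1): internal (-0.4142, 1.0000); octagon support 1.0000 vs apothem 1.2 → ∈ W
#4 (0, -1, 0, 0): internal (0.7071, -0.7071); octagon support 1.0000 vs apothem 1.2 → ∈ W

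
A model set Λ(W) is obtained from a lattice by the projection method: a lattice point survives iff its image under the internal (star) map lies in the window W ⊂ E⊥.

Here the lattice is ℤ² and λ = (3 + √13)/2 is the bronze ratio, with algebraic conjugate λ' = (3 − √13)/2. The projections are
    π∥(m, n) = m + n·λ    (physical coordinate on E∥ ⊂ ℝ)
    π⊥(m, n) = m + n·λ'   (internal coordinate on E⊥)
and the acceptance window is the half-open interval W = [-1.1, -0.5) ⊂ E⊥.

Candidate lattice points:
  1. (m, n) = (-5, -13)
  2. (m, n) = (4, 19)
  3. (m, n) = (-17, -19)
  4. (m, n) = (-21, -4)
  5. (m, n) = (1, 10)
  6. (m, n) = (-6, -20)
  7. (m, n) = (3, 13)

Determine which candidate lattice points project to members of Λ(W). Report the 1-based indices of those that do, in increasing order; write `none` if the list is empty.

Compute λ' = (3−√13)/2 = -0.302776, so π⊥(m,n) = m -0.302776·n.
[1] lift (-5,-13): star map gives -1.063917; window check -1.1 ≤ -1.063917 < -0.5 is true → IN Λ
[2] lift (4,19): star map gives -1.752737; window check -1.1 ≤ -1.752737 < -0.5 is false → out
[3] lift (-17,-19): star map gives -11.247263; window check -1.1 ≤ -11.247263 < -0.5 is false → out
[4] lift (-21,-4): star map gives -19.788897; window check -1.1 ≤ -19.788897 < -0.5 is false → out
[5] lift (1,10): star map gives -2.027756; window check -1.1 ≤ -2.027756 < -0.5 is false → out
[6] lift (-6,-20): star map gives 0.055513; window check -1.1 ≤ 0.055513 < -0.5 is false → out
[7] lift (3,13): star map gives -0.936083; window check -1.1 ≤ -0.936083 < -0.5 is true → IN Λ

1, 7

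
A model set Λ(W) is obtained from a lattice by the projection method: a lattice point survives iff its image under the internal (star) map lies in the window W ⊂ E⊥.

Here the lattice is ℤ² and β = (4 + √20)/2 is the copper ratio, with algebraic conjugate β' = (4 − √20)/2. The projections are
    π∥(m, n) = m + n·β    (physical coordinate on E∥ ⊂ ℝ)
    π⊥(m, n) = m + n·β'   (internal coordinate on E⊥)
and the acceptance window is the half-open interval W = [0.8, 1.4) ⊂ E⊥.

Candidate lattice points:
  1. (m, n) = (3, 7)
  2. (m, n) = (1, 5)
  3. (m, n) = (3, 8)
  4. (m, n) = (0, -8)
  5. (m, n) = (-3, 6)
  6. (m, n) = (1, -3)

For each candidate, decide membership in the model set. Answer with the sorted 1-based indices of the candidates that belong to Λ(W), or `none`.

Compute β' = (4−√20)/2 = -0.23607, so π⊥(m,n) = m -0.23607·n.
candidate 1: (m,n)=(3,7) → π∥ = 3+7·β ≈ 32.65248, π⊥ = 3+7·β' ≈ 1.34752 ∈ [0.8, 1.4) ⇒ IN Λ
candidate 2: (m,n)=(1,5) → π∥ = 1+5·β ≈ 22.18034, π⊥ = 1+5·β' ≈ -0.18034 ∉ [0.8, 1.4) ⇒ out
candidate 3: (m,n)=(3,8) → π∥ = 3+8·β ≈ 36.88854, π⊥ = 3+8·β' ≈ 1.11146 ∈ [0.8, 1.4) ⇒ IN Λ
candidate 4: (m,n)=(0,-8) → π∥ = 0-8·β ≈ -33.88854, π⊥ = 0-8·β' ≈ 1.88854 ∉ [0.8, 1.4) ⇒ out
candidate 5: (m,n)=(-3,6) → π∥ = -3+6·β ≈ 22.41641, π⊥ = -3+6·β' ≈ -4.41641 ∉ [0.8, 1.4) ⇒ out
candidate 6: (m,n)=(1,-3) → π∥ = 1-3·β ≈ -11.70820, π⊥ = 1-3·β' ≈ 1.70820 ∉ [0.8, 1.4) ⇒ out

1, 3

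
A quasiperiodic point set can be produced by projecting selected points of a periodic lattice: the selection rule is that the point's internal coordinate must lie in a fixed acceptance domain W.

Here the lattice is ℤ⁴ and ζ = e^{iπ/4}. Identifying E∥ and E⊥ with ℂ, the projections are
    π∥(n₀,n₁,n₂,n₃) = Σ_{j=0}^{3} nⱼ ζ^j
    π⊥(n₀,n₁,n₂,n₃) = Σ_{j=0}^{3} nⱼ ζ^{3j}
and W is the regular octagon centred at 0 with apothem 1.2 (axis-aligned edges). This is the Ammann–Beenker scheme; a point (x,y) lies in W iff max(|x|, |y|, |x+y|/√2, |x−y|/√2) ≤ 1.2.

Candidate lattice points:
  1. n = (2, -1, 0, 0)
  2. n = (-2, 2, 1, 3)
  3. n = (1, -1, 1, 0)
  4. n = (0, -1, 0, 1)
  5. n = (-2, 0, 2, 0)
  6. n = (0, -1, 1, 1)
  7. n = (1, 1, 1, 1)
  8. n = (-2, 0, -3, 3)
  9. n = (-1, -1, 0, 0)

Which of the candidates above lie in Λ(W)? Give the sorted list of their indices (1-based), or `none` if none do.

7, 9

π⊥(n) = n₀ + n₁ζ³ + n₂ζ⁶ + n₃ζ⁹ where ζ = e^{iπ/4}.
#1 (2, -1, 0, 0): internal (2.707107, -0.707107); octagon support 2.707107 vs apothem 1.2 → ∉ W
#2 (-2, 2, 1, 3): internal (-1.292893, 2.535534); octagon support 2.707107 vs apothem 1.2 → ∉ W
#3 (1, -1, 1, 0): internal (1.707107, -1.707107); octagon support 2.414214 vs apothem 1.2 → ∉ W
#4 (0, -1, 0, 1): internal (1.414214, 0.000000); octagon support 1.414214 vs apothem 1.2 → ∉ W
#5 (-2, 0, 2, 0): internal (-2.000000, -2.000000); octagon support 2.828427 vs apothem 1.2 → ∉ W
#6 (0, -1, 1, 1): internal (1.414214, -1.000000); octagon support 1.707107 vs apothem 1.2 → ∉ W
#7 (1, 1, 1, 1): internal (1.000000, 0.414214); octagon support 1.000000 vs apothem 1.2 → ∈ W
#8 (-2, 0, -3, 3): internal (0.121320, 5.121320); octagon support 5.121320 vs apothem 1.2 → ∉ W
#9 (-1, -1, 0, 0): internal (-0.292893, -0.707107); octagon support 0.707107 vs apothem 1.2 → ∈ W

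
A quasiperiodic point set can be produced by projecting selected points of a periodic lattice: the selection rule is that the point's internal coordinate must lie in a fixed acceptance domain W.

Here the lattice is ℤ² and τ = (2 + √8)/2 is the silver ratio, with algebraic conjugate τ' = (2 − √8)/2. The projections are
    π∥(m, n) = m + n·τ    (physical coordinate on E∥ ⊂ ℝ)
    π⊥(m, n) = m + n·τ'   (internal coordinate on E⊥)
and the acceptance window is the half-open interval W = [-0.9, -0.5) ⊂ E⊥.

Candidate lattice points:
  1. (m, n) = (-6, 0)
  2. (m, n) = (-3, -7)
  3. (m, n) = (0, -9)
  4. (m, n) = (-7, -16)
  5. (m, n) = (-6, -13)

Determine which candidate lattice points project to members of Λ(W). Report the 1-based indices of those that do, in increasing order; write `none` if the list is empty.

Compute τ' = (2−√8)/2 = -0.41421, so π⊥(m,n) = m -0.41421·n.
[1] lift (-6,0): star map gives -6.00000; window check -0.9 ≤ -6.00000 < -0.5 is false → out
[2] lift (-3,-7): star map gives -0.10051; window check -0.9 ≤ -0.10051 < -0.5 is false → out
[3] lift (0,-9): star map gives 3.72792; window check -0.9 ≤ 3.72792 < -0.5 is false → out
[4] lift (-7,-16): star map gives -0.37258; window check -0.9 ≤ -0.37258 < -0.5 is false → out
[5] lift (-6,-13): star map gives -0.61522; window check -0.9 ≤ -0.61522 < -0.5 is true → IN Λ

5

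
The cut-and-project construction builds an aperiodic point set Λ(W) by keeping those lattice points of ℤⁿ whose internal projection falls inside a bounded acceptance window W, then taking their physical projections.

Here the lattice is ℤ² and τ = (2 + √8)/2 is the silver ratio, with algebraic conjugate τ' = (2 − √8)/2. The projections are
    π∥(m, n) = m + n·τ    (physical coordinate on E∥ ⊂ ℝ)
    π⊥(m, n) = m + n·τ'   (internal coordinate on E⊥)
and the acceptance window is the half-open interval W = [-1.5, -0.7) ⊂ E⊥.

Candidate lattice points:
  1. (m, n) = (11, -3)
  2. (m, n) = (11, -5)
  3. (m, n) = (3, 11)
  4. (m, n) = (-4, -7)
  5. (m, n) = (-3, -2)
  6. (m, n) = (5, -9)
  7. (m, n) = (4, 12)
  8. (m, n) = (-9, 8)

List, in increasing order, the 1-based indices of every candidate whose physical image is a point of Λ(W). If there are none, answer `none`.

4, 7

Compute τ' = (2−√8)/2 = -0.41421, so π⊥(m,n) = m -0.41421·n.
candidate 1: (m,n)=(11,-3) → π∥ = 11-3·τ ≈ 3.75736, π⊥ = 11-3·τ' ≈ 12.24264 ∉ [-1.5, -0.7) ⇒ out
candidate 2: (m,n)=(11,-5) → π∥ = 11-5·τ ≈ -1.07107, π⊥ = 11-5·τ' ≈ 13.07107 ∉ [-1.5, -0.7) ⇒ out
candidate 3: (m,n)=(3,11) → π∥ = 3+11·τ ≈ 29.55635, π⊥ = 3+11·τ' ≈ -1.55635 ∉ [-1.5, -0.7) ⇒ out
candidate 4: (m,n)=(-4,-7) → π∥ = -4-7·τ ≈ -20.89949, π⊥ = -4-7·τ' ≈ -1.10051 ∈ [-1.5, -0.7) ⇒ IN Λ
candidate 5: (m,n)=(-3,-2) → π∥ = -3-2·τ ≈ -7.82843, π⊥ = -3-2·τ' ≈ -2.17157 ∉ [-1.5, -0.7) ⇒ out
candidate 6: (m,n)=(5,-9) → π∥ = 5-9·τ ≈ -16.72792, π⊥ = 5-9·τ' ≈ 8.72792 ∉ [-1.5, -0.7) ⇒ out
candidate 7: (m,n)=(4,12) → π∥ = 4+12·τ ≈ 32.97056, π⊥ = 4+12·τ' ≈ -0.97056 ∈ [-1.5, -0.7) ⇒ IN Λ
candidate 8: (m,n)=(-9,8) → π∥ = -9+8·τ ≈ 10.31371, π⊥ = -9+8·τ' ≈ -12.31371 ∉ [-1.5, -0.7) ⇒ out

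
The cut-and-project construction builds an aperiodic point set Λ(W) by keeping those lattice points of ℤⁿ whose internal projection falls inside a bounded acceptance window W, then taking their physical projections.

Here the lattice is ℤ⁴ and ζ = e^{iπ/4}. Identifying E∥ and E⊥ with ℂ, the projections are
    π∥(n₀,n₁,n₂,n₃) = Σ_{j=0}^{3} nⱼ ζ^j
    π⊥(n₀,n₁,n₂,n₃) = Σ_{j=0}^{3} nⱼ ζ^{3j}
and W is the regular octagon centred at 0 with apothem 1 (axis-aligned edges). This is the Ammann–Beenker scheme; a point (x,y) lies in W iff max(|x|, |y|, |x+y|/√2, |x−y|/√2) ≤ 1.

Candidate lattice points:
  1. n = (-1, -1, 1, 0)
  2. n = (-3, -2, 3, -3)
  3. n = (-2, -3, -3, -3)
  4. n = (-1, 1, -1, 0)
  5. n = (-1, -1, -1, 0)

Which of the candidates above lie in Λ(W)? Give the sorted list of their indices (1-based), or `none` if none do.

5

π⊥(n) = n₀ + n₁ζ³ + n₂ζ⁶ + n₃ζ⁹ where ζ = e^{iπ/4}.
candidate 1: n = (-1, -1, 1, 0) → π⊥ ≈ (-0.29289, -1.70711); max(|x|,|y|,|x±y|/√2) = 1.70711 > 1 ⇒ ∉ W
candidate 2: n = (-3, -2, 3, -3) → π⊥ ≈ (-3.70711, -6.53553); max(|x|,|y|,|x±y|/√2) = 7.24264 > 1 ⇒ ∉ W
candidate 3: n = (-2, -3, -3, -3) → π⊥ ≈ (-2.00000, -1.24264); max(|x|,|y|,|x±y|/√2) = 2.29289 > 1 ⇒ ∉ W
candidate 4: n = (-1, 1, -1, 0) → π⊥ ≈ (-1.70711, +1.70711); max(|x|,|y|,|x±y|/√2) = 2.41421 > 1 ⇒ ∉ W
candidate 5: n = (-1, -1, -1, 0) → π⊥ ≈ (-0.29289, +0.29289); max(|x|,|y|,|x±y|/√2) = 0.41421 ≤ 1 ⇒ ∈ W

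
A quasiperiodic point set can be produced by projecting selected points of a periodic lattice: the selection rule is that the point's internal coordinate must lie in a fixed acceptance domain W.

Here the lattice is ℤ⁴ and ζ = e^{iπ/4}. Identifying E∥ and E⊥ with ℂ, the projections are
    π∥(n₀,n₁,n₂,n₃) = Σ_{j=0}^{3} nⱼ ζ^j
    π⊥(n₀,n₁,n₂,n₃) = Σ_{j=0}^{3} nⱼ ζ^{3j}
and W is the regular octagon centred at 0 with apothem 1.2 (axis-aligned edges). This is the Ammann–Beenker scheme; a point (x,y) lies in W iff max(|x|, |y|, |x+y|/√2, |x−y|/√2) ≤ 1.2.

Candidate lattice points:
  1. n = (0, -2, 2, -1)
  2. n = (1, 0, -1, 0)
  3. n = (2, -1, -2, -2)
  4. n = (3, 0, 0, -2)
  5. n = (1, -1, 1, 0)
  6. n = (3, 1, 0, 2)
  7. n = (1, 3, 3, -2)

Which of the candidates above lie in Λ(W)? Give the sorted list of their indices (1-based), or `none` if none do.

none

π⊥(n) = n₀ + n₁ζ³ + n₂ζ⁶ + n₃ζ⁹ where ζ = e^{iπ/4}.
#1 (0, -2, 2, -1): internal (0.7071, -4.1213); octagon support 4.1213 vs apothem 1.2 → ∉ W
#2 (1, 0, -1, 0): internal (1.0000, 1.0000); octagon support 1.4142 vs apothem 1.2 → ∉ W
#3 (2, -1, -2, -2): internal (1.2929, -0.1213); octagon support 1.2929 vs apothem 1.2 → ∉ W
#4 (3, 0, 0, -2): internal (1.5858, -1.4142); octagon support 2.1213 vs apothem 1.2 → ∉ W
#5 (1, -1, 1, 0): internal (1.7071, -1.7071); octagon support 2.4142 vs apothem 1.2 → ∉ W
#6 (3, 1, 0, 2): internal (3.7071, 2.1213); octagon support 4.1213 vs apothem 1.2 → ∉ W
#7 (1, 3, 3, -2): internal (-2.5355, -2.2929); octagon support 3.4142 vs apothem 1.2 → ∉ W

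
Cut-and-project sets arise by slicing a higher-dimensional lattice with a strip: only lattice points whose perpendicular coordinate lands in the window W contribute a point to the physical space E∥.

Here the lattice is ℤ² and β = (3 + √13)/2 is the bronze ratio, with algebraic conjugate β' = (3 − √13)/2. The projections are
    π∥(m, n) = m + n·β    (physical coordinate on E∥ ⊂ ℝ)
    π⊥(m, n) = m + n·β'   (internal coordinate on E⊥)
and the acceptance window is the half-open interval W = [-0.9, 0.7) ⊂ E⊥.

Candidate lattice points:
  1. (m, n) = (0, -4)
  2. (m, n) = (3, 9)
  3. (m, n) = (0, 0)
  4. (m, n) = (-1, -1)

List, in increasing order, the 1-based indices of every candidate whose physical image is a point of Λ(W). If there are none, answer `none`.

2, 3, 4

β' = (3−√13)/2 ≈ -0.30278.
candidate 1: (m,n)=(0,-4) → π∥ = 0-4·β ≈ -13.21110, π⊥ = 0-4·β' ≈ 1.21110 ∉ [-0.9, 0.7) ⇒ out
candidate 2: (m,n)=(3,9) → π∥ = 3+9·β ≈ 32.72498, π⊥ = 3+9·β' ≈ 0.27502 ∈ [-0.9, 0.7) ⇒ IN Λ
candidate 3: (m,n)=(0,0) → π∥ = 0+0·β ≈ 0.00000, π⊥ = 0+0·β' ≈ 0.00000 ∈ [-0.9, 0.7) ⇒ IN Λ
candidate 4: (m,n)=(-1,-1) → π∥ = -1-1·β ≈ -4.30278, π⊥ = -1-1·β' ≈ -0.69722 ∈ [-0.9, 0.7) ⇒ IN Λ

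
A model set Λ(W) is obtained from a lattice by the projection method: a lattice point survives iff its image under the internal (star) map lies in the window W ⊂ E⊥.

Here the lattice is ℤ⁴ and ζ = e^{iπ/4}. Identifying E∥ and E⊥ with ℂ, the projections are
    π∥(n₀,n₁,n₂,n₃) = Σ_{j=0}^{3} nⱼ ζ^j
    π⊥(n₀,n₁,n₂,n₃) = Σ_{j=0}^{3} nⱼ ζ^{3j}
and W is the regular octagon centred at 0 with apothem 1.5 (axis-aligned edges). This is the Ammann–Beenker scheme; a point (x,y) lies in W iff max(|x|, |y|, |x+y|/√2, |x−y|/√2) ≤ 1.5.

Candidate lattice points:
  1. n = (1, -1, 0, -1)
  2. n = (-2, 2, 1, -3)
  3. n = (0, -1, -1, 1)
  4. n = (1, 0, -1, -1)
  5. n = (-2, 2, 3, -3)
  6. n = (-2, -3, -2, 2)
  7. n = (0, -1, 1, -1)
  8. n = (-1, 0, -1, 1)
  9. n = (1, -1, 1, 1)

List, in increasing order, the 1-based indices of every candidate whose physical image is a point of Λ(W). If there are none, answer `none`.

π⊥(n) = n₀ + n₁ζ³ + n₂ζ⁶ + n₃ζ⁹ where ζ = e^{iπ/4}.
candidate 1: n = (1, -1, 0, -1) → π⊥ ≈ (+1.000000, -1.414214); max(|x|,|y|,|x±y|/√2) = 1.707107 > 1.5 ⇒ ∉ W
candidate 2: n = (-2, 2, 1, -3) → π⊥ ≈ (-5.535534, -1.707107); max(|x|,|y|,|x±y|/√2) = 5.535534 > 1.5 ⇒ ∉ W
candidate 3: n = (0, -1, -1, 1) → π⊥ ≈ (+1.414214, +1.000000); max(|x|,|y|,|x±y|/√2) = 1.707107 > 1.5 ⇒ ∉ W
candidate 4: n = (1, 0, -1, -1) → π⊥ ≈ (+0.292893, +0.292893); max(|x|,|y|,|x±y|/√2) = 0.414214 ≤ 1.5 ⇒ ∈ W
candidate 5: n = (-2, 2, 3, -3) → π⊥ ≈ (-5.535534, -3.707107); max(|x|,|y|,|x±y|/√2) = 6.535534 > 1.5 ⇒ ∉ W
candidate 6: n = (-2, -3, -2, 2) → π⊥ ≈ (+1.535534, +1.292893); max(|x|,|y|,|x±y|/√2) = 2.000000 > 1.5 ⇒ ∉ W
candidate 7: n = (0, -1, 1, -1) → π⊥ ≈ (+0.000000, -2.414214); max(|x|,|y|,|x±y|/√2) = 2.414214 > 1.5 ⇒ ∉ W
candidate 8: n = (-1, 0, -1, 1) → π⊥ ≈ (-0.292893, +1.707107); max(|x|,|y|,|x±y|/√2) = 1.707107 > 1.5 ⇒ ∉ W
candidate 9: n = (1, -1, 1, 1) → π⊥ ≈ (+2.414214, -1.000000); max(|x|,|y|,|x±y|/√2) = 2.414214 > 1.5 ⇒ ∉ W

4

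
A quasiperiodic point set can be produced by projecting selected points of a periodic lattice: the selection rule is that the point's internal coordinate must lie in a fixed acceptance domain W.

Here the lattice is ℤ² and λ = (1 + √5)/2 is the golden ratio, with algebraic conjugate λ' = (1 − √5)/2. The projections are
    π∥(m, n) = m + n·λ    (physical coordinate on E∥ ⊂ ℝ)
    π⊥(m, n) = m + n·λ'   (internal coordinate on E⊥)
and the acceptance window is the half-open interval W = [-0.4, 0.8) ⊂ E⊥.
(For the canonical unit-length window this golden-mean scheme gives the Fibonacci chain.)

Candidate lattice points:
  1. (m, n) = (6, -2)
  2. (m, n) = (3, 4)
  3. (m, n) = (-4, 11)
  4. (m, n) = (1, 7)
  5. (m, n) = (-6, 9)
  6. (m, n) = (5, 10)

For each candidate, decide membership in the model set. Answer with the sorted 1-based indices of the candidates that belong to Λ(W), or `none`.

Numerically λ ≈ 1.618034 and λ' = −1/λ ≈ -0.618034.
candidate 1: (m,n)=(6,-2) → π∥ = 6-2·λ ≈ 2.763932, π⊥ = 6-2·λ' ≈ 7.236068 ∉ [-0.4, 0.8) ⇒ out
candidate 2: (m,n)=(3,4) → π∥ = 3+4·λ ≈ 9.472136, π⊥ = 3+4·λ' ≈ 0.527864 ∈ [-0.4, 0.8) ⇒ IN Λ
candidate 3: (m,n)=(-4,11) → π∥ = -4+11·λ ≈ 13.798374, π⊥ = -4+11·λ' ≈ -10.798374 ∉ [-0.4, 0.8) ⇒ out
candidate 4: (m,n)=(1,7) → π∥ = 1+7·λ ≈ 12.326238, π⊥ = 1+7·λ' ≈ -3.326238 ∉ [-0.4, 0.8) ⇒ out
candidate 5: (m,n)=(-6,9) → π∥ = -6+9·λ ≈ 8.562306, π⊥ = -6+9·λ' ≈ -11.562306 ∉ [-0.4, 0.8) ⇒ out
candidate 6: (m,n)=(5,10) → π∥ = 5+10·λ ≈ 21.180340, π⊥ = 5+10·λ' ≈ -1.180340 ∉ [-0.4, 0.8) ⇒ out

2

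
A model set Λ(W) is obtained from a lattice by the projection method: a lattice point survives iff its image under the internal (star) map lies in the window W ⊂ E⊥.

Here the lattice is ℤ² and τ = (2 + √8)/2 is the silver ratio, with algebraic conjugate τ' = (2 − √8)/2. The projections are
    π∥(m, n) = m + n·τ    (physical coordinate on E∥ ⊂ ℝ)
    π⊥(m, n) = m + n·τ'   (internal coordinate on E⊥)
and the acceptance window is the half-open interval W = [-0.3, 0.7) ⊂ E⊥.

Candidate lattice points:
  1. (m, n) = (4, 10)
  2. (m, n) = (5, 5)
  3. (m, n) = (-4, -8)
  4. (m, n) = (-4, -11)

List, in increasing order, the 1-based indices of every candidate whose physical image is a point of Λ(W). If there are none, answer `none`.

τ' = (2−√8)/2 ≈ -0.41421.
#1 (4,10): internal coord 4 + (10)·τ' = -0.14214; -0.14214 ∈ [-0.3, 0.7) → IN Λ
#2 (5,5): internal coord 5 + (5)·τ' = +2.92893; +2.92893 ∉ [-0.3, 0.7) → out
#3 (-4,-8): internal coord -4 + (-8)·τ' = -0.68629; -0.68629 ∉ [-0.3, 0.7) → out
#4 (-4,-11): internal coord -4 + (-11)·τ' = +0.55635; +0.55635 ∈ [-0.3, 0.7) → IN Λ

1, 4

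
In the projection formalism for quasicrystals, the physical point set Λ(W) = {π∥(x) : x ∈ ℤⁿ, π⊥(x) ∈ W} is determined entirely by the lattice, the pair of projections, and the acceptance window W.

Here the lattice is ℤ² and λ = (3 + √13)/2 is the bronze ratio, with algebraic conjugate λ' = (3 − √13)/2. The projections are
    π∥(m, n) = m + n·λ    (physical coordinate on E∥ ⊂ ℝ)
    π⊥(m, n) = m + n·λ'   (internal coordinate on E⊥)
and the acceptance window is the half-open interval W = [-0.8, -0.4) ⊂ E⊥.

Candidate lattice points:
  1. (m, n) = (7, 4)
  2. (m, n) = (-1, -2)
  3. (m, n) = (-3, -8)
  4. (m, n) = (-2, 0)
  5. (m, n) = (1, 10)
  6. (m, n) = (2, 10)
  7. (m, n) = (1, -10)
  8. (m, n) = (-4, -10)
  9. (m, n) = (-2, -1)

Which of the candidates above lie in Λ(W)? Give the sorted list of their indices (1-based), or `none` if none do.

λ' = (3−√13)/2 ≈ -0.302776.
[1] lift (7,4): star map gives 5.788897; window check -0.8 ≤ 5.788897 < -0.4 is false → out
[2] lift (-1,-2): star map gives -0.394449; window check -0.8 ≤ -0.394449 < -0.4 is false → out
[3] lift (-3,-8): star map gives -0.577795; window check -0.8 ≤ -0.577795 < -0.4 is true → IN Λ
[4] lift (-2,0): star map gives -2.000000; window check -0.8 ≤ -2.000000 < -0.4 is false → out
[5] lift (1,10): star map gives -2.027756; window check -0.8 ≤ -2.027756 < -0.4 is false → out
[6] lift (2,10): star map gives -1.027756; window check -0.8 ≤ -1.027756 < -0.4 is false → out
[7] lift (1,-10): star map gives 4.027756; window check -0.8 ≤ 4.027756 < -0.4 is false → out
[8] lift (-4,-10): star map gives -0.972244; window check -0.8 ≤ -0.972244 < -0.4 is false → out
[9] lift (-2,-1): star map gives -1.697224; window check -0.8 ≤ -1.697224 < -0.4 is false → out

3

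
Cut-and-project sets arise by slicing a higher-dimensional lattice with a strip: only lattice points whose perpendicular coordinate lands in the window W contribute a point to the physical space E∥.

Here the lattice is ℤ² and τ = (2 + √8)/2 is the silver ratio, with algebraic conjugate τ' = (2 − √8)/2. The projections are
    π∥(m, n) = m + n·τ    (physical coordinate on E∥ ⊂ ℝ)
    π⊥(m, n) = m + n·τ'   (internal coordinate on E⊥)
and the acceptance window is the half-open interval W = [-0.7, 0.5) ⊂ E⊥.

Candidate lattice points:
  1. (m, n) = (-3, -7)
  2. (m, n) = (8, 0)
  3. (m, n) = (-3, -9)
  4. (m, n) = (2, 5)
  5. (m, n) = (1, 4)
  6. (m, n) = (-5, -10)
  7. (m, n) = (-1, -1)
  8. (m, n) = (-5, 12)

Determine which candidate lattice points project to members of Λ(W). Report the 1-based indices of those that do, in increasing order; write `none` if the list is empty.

Numerically τ ≈ 2.4142 and τ' = −1/τ ≈ -0.4142.
[1] lift (-3,-7): star map gives -0.1005; window check -0.7 ≤ -0.1005 < 0.5 is true → IN Λ
[2] lift (8,0): star map gives 8.0000; window check -0.7 ≤ 8.0000 < 0.5 is false → out
[3] lift (-3,-9): star map gives 0.7279; window check -0.7 ≤ 0.7279 < 0.5 is false → out
[4] lift (2,5): star map gives -0.0711; window check -0.7 ≤ -0.0711 < 0.5 is true → IN Λ
[5] lift (1,4): star map gives -0.6569; window check -0.7 ≤ -0.6569 < 0.5 is true → IN Λ
[6] lift (-5,-10): star map gives -0.8579; window check -0.7 ≤ -0.8579 < 0.5 is false → out
[7] lift (-1,-1): star map gives -0.5858; window check -0.7 ≤ -0.5858 < 0.5 is true → IN Λ
[8] lift (-5,12): star map gives -9.9706; window check -0.7 ≤ -9.9706 < 0.5 is false → out

1, 4, 5, 7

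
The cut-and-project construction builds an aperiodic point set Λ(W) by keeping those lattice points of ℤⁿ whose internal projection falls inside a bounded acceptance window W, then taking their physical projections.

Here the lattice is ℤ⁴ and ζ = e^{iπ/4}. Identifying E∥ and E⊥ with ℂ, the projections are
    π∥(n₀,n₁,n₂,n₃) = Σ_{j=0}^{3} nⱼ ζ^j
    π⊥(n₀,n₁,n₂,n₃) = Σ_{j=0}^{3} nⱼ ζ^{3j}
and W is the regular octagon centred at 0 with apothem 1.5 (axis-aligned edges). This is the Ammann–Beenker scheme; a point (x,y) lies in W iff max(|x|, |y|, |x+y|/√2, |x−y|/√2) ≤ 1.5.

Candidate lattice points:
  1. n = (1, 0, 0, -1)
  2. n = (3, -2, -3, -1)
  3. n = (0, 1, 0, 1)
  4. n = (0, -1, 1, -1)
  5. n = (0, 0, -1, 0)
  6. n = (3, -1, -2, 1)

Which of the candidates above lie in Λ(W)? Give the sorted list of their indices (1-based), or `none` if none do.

1, 3, 5

Internal map: ζ^{3j} for j=0..3 gives (1,0), (−√2/2,√2/2), (0,−1), (√2/2,√2/2).
candidate 1: n = (1, 0, 0, -1) → π⊥ ≈ (+0.2929, -0.7071); max(|x|,|y|,|x±y|/√2) = 0.7071 ≤ 1.5 ⇒ ∈ W
candidate 2: n = (3, -2, -3, -1) → π⊥ ≈ (+3.7071, +0.8787); max(|x|,|y|,|x±y|/√2) = 3.7071 > 1.5 ⇒ ∉ W
candidate 3: n = (0, 1, 0, 1) → π⊥ ≈ (+0.0000, +1.4142); max(|x|,|y|,|x±y|/√2) = 1.4142 ≤ 1.5 ⇒ ∈ W
candidate 4: n = (0, -1, 1, -1) → π⊥ ≈ (+0.0000, -2.4142); max(|x|,|y|,|x±y|/√2) = 2.4142 > 1.5 ⇒ ∉ W
candidate 5: n = (0, 0, -1, 0) → π⊥ ≈ (+0.0000, +1.0000); max(|x|,|y|,|x±y|/√2) = 1.0000 ≤ 1.5 ⇒ ∈ W
candidate 6: n = (3, -1, -2, 1) → π⊥ ≈ (+4.4142, +2.0000); max(|x|,|y|,|x±y|/√2) = 4.5355 > 1.5 ⇒ ∉ W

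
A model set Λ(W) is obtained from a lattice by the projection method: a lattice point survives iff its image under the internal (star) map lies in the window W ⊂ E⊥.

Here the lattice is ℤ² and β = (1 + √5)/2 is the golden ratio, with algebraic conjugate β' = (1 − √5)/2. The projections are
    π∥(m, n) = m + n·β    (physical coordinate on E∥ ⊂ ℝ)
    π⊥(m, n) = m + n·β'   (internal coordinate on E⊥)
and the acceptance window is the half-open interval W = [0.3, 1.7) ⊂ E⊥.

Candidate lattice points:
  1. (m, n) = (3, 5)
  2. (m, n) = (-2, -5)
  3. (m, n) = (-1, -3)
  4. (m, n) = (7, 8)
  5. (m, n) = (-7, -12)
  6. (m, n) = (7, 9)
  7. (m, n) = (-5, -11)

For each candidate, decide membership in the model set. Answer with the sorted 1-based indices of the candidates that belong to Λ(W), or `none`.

Compute β' = (1−√5)/2 = -0.6180, so π⊥(m,n) = m -0.6180·n.
candidate 1: (m,n)=(3,5) → π∥ = 3+5·β ≈ 11.0902, π⊥ = 3+5·β' ≈ -0.0902 ∉ [0.3, 1.7) ⇒ out
candidate 2: (m,n)=(-2,-5) → π∥ = -2-5·β ≈ -10.0902, π⊥ = -2-5·β' ≈ 1.0902 ∈ [0.3, 1.7) ⇒ IN Λ
candidate 3: (m,n)=(-1,-3) → π∥ = -1-3·β ≈ -5.8541, π⊥ = -1-3·β' ≈ 0.8541 ∈ [0.3, 1.7) ⇒ IN Λ
candidate 4: (m,n)=(7,8) → π∥ = 7+8·β ≈ 19.9443, π⊥ = 7+8·β' ≈ 2.0557 ∉ [0.3, 1.7) ⇒ out
candidate 5: (m,n)=(-7,-12) → π∥ = -7-12·β ≈ -26.4164, π⊥ = -7-12·β' ≈ 0.4164 ∈ [0.3, 1.7) ⇒ IN Λ
candidate 6: (m,n)=(7,9) → π∥ = 7+9·β ≈ 21.5623, π⊥ = 7+9·β' ≈ 1.4377 ∈ [0.3, 1.7) ⇒ IN Λ
candidate 7: (m,n)=(-5,-11) → π∥ = -5-11·β ≈ -22.7984, π⊥ = -5-11·β' ≈ 1.7984 ∉ [0.3, 1.7) ⇒ out

2, 3, 5, 6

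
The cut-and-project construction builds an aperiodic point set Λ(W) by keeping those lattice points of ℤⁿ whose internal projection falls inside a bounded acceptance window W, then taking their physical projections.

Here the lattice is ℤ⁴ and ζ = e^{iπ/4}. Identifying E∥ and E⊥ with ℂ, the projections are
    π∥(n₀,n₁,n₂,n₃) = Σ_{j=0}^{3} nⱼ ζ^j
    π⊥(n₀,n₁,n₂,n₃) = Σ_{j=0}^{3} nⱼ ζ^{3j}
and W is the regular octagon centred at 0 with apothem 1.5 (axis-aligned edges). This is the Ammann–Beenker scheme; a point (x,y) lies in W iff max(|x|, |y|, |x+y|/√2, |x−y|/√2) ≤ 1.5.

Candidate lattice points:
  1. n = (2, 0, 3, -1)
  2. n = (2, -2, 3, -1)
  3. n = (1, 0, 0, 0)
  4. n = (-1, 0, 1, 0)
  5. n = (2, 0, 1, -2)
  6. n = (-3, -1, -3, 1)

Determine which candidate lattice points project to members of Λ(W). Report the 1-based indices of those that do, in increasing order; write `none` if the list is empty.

With ζ = e^{iπ/4} the internal vectors are ζ^0,ζ^3,ζ^6,ζ^9.
#1 (2, 0, 3, -1): internal (1.2929, -3.7071); octagon support 3.7071 vs apothem 1.5 → ∉ W
#2 (2, -2, 3, -1): internal (2.7071, -5.1213); octagon support 5.5355 vs apothem 1.5 → ∉ W
#3 (1, 0, 0, 0): internal (1.0000, 0.0000); octagon support 1.0000 vs apothem 1.5 → ∈ W
#4 (-1, 0, 1, 0): internal (-1.0000, -1.0000); octagon support 1.4142 vs apothem 1.5 → ∈ W
#5 (2, 0, 1, -2): internal (0.5858, -2.4142); octagon support 2.4142 vs apothem 1.5 → ∉ W
#6 (-3, -1, -3, 1): internal (-1.5858, 3.0000); octagon support 3.2426 vs apothem 1.5 → ∉ W

3, 4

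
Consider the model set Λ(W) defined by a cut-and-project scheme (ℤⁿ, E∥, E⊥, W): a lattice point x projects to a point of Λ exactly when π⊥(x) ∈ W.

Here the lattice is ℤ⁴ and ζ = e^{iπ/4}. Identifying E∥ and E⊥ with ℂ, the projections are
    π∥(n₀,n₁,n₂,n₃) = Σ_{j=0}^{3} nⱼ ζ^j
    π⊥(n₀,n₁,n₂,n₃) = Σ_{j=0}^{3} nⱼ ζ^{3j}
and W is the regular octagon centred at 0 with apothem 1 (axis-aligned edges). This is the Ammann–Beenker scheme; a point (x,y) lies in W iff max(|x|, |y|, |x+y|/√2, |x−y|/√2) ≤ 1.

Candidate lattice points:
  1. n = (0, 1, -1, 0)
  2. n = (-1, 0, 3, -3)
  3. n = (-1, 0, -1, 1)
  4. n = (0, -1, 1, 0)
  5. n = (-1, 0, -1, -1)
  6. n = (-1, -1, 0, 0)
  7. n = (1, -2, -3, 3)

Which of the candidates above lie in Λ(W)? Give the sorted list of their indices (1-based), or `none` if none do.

6

With ζ = e^{iπ/4} the internal vectors are ζ^0,ζ^3,ζ^6,ζ^9.
candidate 1: n = (0, 1, -1, 0) → π⊥ ≈ (-0.707107, +1.707107); max(|x|,|y|,|x±y|/√2) = 1.707107 > 1 ⇒ ∉ W
candidate 2: n = (-1, 0, 3, -3) → π⊥ ≈ (-3.121320, -5.121320); max(|x|,|y|,|x±y|/√2) = 5.828427 > 1 ⇒ ∉ W
candidate 3: n = (-1, 0, -1, 1) → π⊥ ≈ (-0.292893, +1.707107); max(|x|,|y|,|x±y|/√2) = 1.707107 > 1 ⇒ ∉ W
candidate 4: n = (0, -1, 1, 0) → π⊥ ≈ (+0.707107, -1.707107); max(|x|,|y|,|x±y|/√2) = 1.707107 > 1 ⇒ ∉ W
candidate 5: n = (-1, 0, -1, -1) → π⊥ ≈ (-1.707107, +0.292893); max(|x|,|y|,|x±y|/√2) = 1.707107 > 1 ⇒ ∉ W
candidate 6: n = (-1, -1, 0, 0) → π⊥ ≈ (-0.292893, -0.707107); max(|x|,|y|,|x±y|/√2) = 0.707107 ≤ 1 ⇒ ∈ W
candidate 7: n = (1, -2, -3, 3) → π⊥ ≈ (+4.535534, +3.707107); max(|x|,|y|,|x±y|/√2) = 5.828427 > 1 ⇒ ∉ W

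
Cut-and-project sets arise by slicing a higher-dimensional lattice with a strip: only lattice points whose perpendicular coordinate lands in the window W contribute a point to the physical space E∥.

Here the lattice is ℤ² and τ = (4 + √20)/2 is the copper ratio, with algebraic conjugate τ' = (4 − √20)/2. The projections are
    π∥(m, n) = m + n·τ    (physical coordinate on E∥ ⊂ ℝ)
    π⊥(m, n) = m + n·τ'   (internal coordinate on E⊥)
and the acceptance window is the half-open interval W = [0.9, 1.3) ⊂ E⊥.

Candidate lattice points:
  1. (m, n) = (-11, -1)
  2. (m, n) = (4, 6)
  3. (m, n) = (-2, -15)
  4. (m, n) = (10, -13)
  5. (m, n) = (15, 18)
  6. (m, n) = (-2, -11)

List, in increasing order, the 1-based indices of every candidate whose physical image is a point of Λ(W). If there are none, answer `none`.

Compute τ' = (4−√20)/2 = -0.23607, so π⊥(m,n) = m -0.23607·n.
#1 (-11,-1): internal coord -11 + (-1)·τ' = -10.76393; -10.76393 ∉ [0.9, 1.3) → out
#2 (4,6): internal coord 4 + (6)·τ' = +2.58359; +2.58359 ∉ [0.9, 1.3) → out
#3 (-2,-15): internal coord -2 + (-15)·τ' = +1.54102; +1.54102 ∉ [0.9, 1.3) → out
#4 (10,-13): internal coord 10 + (-13)·τ' = +13.06888; +13.06888 ∉ [0.9, 1.3) → out
#5 (15,18): internal coord 15 + (18)·τ' = +10.75078; +10.75078 ∉ [0.9, 1.3) → out
#6 (-2,-11): internal coord -2 + (-11)·τ' = +0.59675; +0.59675 ∉ [0.9, 1.3) → out

none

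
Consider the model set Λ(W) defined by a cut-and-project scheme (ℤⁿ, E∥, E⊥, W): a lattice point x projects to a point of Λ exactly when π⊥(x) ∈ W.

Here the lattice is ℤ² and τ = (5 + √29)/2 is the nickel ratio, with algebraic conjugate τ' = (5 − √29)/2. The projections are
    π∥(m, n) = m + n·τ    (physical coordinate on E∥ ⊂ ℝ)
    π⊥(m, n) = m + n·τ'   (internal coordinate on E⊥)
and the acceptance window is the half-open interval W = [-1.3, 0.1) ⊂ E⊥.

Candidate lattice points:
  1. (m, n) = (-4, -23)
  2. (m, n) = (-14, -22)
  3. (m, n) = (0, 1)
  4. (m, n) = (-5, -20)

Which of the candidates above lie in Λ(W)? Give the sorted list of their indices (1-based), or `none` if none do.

3, 4

Compute τ' = (5−√29)/2 = -0.19258, so π⊥(m,n) = m -0.19258·n.
[1] lift (-4,-23): star map gives 0.42940; window check -1.3 ≤ 0.42940 < 0.1 is false → out
[2] lift (-14,-22): star map gives -9.76319; window check -1.3 ≤ -9.76319 < 0.1 is false → out
[3] lift (0,1): star map gives -0.19258; window check -1.3 ≤ -0.19258 < 0.1 is true → IN Λ
[4] lift (-5,-20): star map gives -1.14835; window check -1.3 ≤ -1.14835 < 0.1 is true → IN Λ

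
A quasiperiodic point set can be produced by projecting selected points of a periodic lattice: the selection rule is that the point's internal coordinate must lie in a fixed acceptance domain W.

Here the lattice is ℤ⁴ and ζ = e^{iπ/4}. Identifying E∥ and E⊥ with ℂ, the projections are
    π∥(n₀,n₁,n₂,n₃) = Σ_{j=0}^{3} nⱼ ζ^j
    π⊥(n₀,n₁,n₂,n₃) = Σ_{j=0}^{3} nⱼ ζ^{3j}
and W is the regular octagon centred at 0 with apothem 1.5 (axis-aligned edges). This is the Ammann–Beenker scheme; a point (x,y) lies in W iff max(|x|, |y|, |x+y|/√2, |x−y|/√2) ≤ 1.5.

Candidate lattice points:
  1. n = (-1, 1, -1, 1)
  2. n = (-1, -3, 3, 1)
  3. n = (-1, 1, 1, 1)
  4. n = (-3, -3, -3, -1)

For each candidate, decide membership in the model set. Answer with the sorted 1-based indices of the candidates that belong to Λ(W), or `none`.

3

Internal map: ζ^{3j} for j=0..3 gives (1,0), (−√2/2,√2/2), (0,−1), (√2/2,√2/2).
candidate 1: n = (-1, 1, -1, 1) → π⊥ ≈ (-1.00000, +2.41421); max(|x|,|y|,|x±y|/√2) = 2.41421 > 1.5 ⇒ ∉ W
candidate 2: n = (-1, -3, 3, 1) → π⊥ ≈ (+1.82843, -4.41421); max(|x|,|y|,|x±y|/√2) = 4.41421 > 1.5 ⇒ ∉ W
candidate 3: n = (-1, 1, 1, 1) → π⊥ ≈ (-1.00000, +0.41421); max(|x|,|y|,|x±y|/√2) = 1.00000 ≤ 1.5 ⇒ ∈ W
candidate 4: n = (-3, -3, -3, -1) → π⊥ ≈ (-1.58579, +0.17157); max(|x|,|y|,|x±y|/√2) = 1.58579 > 1.5 ⇒ ∉ W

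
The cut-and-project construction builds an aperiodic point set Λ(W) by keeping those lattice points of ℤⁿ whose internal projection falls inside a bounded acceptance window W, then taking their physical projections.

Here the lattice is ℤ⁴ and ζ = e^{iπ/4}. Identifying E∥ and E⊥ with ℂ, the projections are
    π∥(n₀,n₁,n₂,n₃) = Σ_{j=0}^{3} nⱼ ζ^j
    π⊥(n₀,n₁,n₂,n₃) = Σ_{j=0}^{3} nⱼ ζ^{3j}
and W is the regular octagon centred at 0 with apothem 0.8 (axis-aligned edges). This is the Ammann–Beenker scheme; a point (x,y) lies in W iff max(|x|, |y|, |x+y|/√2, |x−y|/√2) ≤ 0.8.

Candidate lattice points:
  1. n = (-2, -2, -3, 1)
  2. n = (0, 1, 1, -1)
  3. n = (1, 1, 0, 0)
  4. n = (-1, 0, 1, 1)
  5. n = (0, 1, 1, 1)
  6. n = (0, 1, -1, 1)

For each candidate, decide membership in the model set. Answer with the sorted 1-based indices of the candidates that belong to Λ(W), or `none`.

π⊥(n) = n₀ + n₁ζ³ + n₂ζ⁶ + n₃ζ⁹ where ζ = e^{iπ/4}.
#1 (-2, -2, -3, 1): internal (0.1213, 2.2929); octagon support 2.2929 vs apothem 0.8 → ∉ W
#2 (0, 1, 1, -1): internal (-1.4142, -1.0000); octagon support 1.7071 vs apothem 0.8 → ∉ W
#3 (1, 1, 0, 0): internal (0.2929, 0.7071); octagon support 0.7071 vs apothem 0.8 → ∈ W
#4 (-1, 0, 1, 1): internal (-0.2929, -0.2929); octagon support 0.4142 vs apothem 0.8 → ∈ W
#5 (0, 1, 1, 1): internal (0.0000, 0.4142); octagon support 0.4142 vs apothem 0.8 → ∈ W
#6 (0, 1, -1, 1): internal (0.0000, 2.4142); octagon support 2.4142 vs apothem 0.8 → ∉ W

3, 4, 5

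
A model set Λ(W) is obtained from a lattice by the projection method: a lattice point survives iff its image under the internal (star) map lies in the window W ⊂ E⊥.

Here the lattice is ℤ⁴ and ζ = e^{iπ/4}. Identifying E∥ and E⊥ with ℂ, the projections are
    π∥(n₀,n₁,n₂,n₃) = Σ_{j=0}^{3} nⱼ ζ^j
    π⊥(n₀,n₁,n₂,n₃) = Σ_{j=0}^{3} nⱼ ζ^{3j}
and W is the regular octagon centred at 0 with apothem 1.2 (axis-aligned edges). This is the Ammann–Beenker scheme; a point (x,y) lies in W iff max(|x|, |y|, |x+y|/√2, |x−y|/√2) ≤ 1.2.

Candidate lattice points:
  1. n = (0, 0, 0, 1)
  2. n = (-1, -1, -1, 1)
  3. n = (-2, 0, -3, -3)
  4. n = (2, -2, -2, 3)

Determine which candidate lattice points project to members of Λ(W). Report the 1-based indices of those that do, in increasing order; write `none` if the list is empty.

1, 2

π⊥(n) = n₀ + n₁ζ³ + n₂ζ⁶ + n₃ζ⁹ where ζ = e^{iπ/4}.
candidate 1: n = (0, 0, 0, 1) → π⊥ ≈ (+0.70711, +0.70711); max(|x|,|y|,|x±y|/√2) = 1.00000 ≤ 1.2 ⇒ ∈ W
candidate 2: n = (-1, -1, -1, 1) → π⊥ ≈ (+0.41421, +1.00000); max(|x|,|y|,|x±y|/√2) = 1.00000 ≤ 1.2 ⇒ ∈ W
candidate 3: n = (-2, 0, -3, -3) → π⊥ ≈ (-4.12132, +0.87868); max(|x|,|y|,|x±y|/√2) = 4.12132 > 1.2 ⇒ ∉ W
candidate 4: n = (2, -2, -2, 3) → π⊥ ≈ (+5.53553, +2.70711); max(|x|,|y|,|x±y|/√2) = 5.82843 > 1.2 ⇒ ∉ W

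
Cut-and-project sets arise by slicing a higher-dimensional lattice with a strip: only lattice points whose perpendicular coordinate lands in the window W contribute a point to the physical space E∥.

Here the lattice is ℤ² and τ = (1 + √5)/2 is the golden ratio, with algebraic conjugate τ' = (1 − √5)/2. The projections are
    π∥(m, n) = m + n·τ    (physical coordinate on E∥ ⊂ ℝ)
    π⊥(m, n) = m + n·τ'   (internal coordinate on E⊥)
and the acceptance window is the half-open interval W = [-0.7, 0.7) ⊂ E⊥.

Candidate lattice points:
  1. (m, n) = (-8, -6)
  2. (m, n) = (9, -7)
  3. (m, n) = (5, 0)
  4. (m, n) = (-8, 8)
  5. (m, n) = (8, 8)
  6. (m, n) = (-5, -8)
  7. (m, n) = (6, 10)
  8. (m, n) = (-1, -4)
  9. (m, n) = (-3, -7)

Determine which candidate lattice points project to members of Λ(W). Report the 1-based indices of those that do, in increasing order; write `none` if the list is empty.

6, 7

Numerically τ ≈ 1.618034 and τ' = −1/τ ≈ -0.618034.
candidate 1: (m,n)=(-8,-6) → π∥ = -8-6·τ ≈ -17.708204, π⊥ = -8-6·τ' ≈ -4.291796 ∉ [-0.7, 0.7) ⇒ out
candidate 2: (m,n)=(9,-7) → π∥ = 9-7·τ ≈ -2.326238, π⊥ = 9-7·τ' ≈ 13.326238 ∉ [-0.7, 0.7) ⇒ out
candidate 3: (m,n)=(5,0) → π∥ = 5+0·τ ≈ 5.000000, π⊥ = 5+0·τ' ≈ 5.000000 ∉ [-0.7, 0.7) ⇒ out
candidate 4: (m,n)=(-8,8) → π∥ = -8+8·τ ≈ 4.944272, π⊥ = -8+8·τ' ≈ -12.944272 ∉ [-0.7, 0.7) ⇒ out
candidate 5: (m,n)=(8,8) → π∥ = 8+8·τ ≈ 20.944272, π⊥ = 8+8·τ' ≈ 3.055728 ∉ [-0.7, 0.7) ⇒ out
candidate 6: (m,n)=(-5,-8) → π∥ = -5-8·τ ≈ -17.944272, π⊥ = -5-8·τ' ≈ -0.055728 ∈ [-0.7, 0.7) ⇒ IN Λ
candidate 7: (m,n)=(6,10) → π∥ = 6+10·τ ≈ 22.180340, π⊥ = 6+10·τ' ≈ -0.180340 ∈ [-0.7, 0.7) ⇒ IN Λ
candidate 8: (m,n)=(-1,-4) → π∥ = -1-4·τ ≈ -7.472136, π⊥ = -1-4·τ' ≈ 1.472136 ∉ [-0.7, 0.7) ⇒ out
candidate 9: (m,n)=(-3,-7) → π∥ = -3-7·τ ≈ -14.326238, π⊥ = -3-7·τ' ≈ 1.326238 ∉ [-0.7, 0.7) ⇒ out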